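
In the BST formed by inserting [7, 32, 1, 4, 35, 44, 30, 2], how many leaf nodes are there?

Tree built from: [7, 32, 1, 4, 35, 44, 30, 2]
Tree (level-order array): [7, 1, 32, None, 4, 30, 35, 2, None, None, None, None, 44]
Rule: A leaf has 0 children.
Per-node child counts:
  node 7: 2 child(ren)
  node 1: 1 child(ren)
  node 4: 1 child(ren)
  node 2: 0 child(ren)
  node 32: 2 child(ren)
  node 30: 0 child(ren)
  node 35: 1 child(ren)
  node 44: 0 child(ren)
Matching nodes: [2, 30, 44]
Count of leaf nodes: 3


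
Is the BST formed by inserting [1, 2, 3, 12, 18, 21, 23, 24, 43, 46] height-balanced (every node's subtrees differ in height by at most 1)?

Tree (level-order array): [1, None, 2, None, 3, None, 12, None, 18, None, 21, None, 23, None, 24, None, 43, None, 46]
Definition: a tree is height-balanced if, at every node, |h(left) - h(right)| <= 1 (empty subtree has height -1).
Bottom-up per-node check:
  node 46: h_left=-1, h_right=-1, diff=0 [OK], height=0
  node 43: h_left=-1, h_right=0, diff=1 [OK], height=1
  node 24: h_left=-1, h_right=1, diff=2 [FAIL (|-1-1|=2 > 1)], height=2
  node 23: h_left=-1, h_right=2, diff=3 [FAIL (|-1-2|=3 > 1)], height=3
  node 21: h_left=-1, h_right=3, diff=4 [FAIL (|-1-3|=4 > 1)], height=4
  node 18: h_left=-1, h_right=4, diff=5 [FAIL (|-1-4|=5 > 1)], height=5
  node 12: h_left=-1, h_right=5, diff=6 [FAIL (|-1-5|=6 > 1)], height=6
  node 3: h_left=-1, h_right=6, diff=7 [FAIL (|-1-6|=7 > 1)], height=7
  node 2: h_left=-1, h_right=7, diff=8 [FAIL (|-1-7|=8 > 1)], height=8
  node 1: h_left=-1, h_right=8, diff=9 [FAIL (|-1-8|=9 > 1)], height=9
Node 24 violates the condition: |-1 - 1| = 2 > 1.
Result: Not balanced


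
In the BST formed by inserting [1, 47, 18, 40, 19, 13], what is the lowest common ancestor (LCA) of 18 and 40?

Tree insertion order: [1, 47, 18, 40, 19, 13]
Tree (level-order array): [1, None, 47, 18, None, 13, 40, None, None, 19]
In a BST, the LCA of p=18, q=40 is the first node v on the
root-to-leaf path with p <= v <= q (go left if both < v, right if both > v).
Walk from root:
  at 1: both 18 and 40 > 1, go right
  at 47: both 18 and 40 < 47, go left
  at 18: 18 <= 18 <= 40, this is the LCA
LCA = 18


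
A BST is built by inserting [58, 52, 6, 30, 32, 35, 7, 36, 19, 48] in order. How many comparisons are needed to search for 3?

Search path for 3: 58 -> 52 -> 6
Found: False
Comparisons: 3


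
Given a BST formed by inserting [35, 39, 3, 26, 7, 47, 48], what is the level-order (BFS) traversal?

Tree insertion order: [35, 39, 3, 26, 7, 47, 48]
Tree (level-order array): [35, 3, 39, None, 26, None, 47, 7, None, None, 48]
BFS from the root, enqueuing left then right child of each popped node:
  queue [35] -> pop 35, enqueue [3, 39], visited so far: [35]
  queue [3, 39] -> pop 3, enqueue [26], visited so far: [35, 3]
  queue [39, 26] -> pop 39, enqueue [47], visited so far: [35, 3, 39]
  queue [26, 47] -> pop 26, enqueue [7], visited so far: [35, 3, 39, 26]
  queue [47, 7] -> pop 47, enqueue [48], visited so far: [35, 3, 39, 26, 47]
  queue [7, 48] -> pop 7, enqueue [none], visited so far: [35, 3, 39, 26, 47, 7]
  queue [48] -> pop 48, enqueue [none], visited so far: [35, 3, 39, 26, 47, 7, 48]
Result: [35, 3, 39, 26, 47, 7, 48]


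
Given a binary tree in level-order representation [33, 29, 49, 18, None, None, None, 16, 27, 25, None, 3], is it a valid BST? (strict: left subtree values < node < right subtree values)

Level-order array: [33, 29, 49, 18, None, None, None, 16, 27, 25, None, 3]
Validate using subtree bounds (lo, hi): at each node, require lo < value < hi,
then recurse left with hi=value and right with lo=value.
Preorder trace (stopping at first violation):
  at node 33 with bounds (-inf, +inf): OK
  at node 29 with bounds (-inf, 33): OK
  at node 18 with bounds (-inf, 29): OK
  at node 16 with bounds (-inf, 18): OK
  at node 25 with bounds (-inf, 16): VIOLATION
Node 25 violates its bound: not (-inf < 25 < 16).
Result: Not a valid BST


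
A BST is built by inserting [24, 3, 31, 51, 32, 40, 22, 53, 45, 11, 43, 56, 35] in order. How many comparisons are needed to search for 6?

Search path for 6: 24 -> 3 -> 22 -> 11
Found: False
Comparisons: 4


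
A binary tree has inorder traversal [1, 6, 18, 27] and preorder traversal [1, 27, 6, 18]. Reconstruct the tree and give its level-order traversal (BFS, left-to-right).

Inorder:  [1, 6, 18, 27]
Preorder: [1, 27, 6, 18]
Algorithm: preorder visits root first, so consume preorder in order;
for each root, split the current inorder slice at that value into
left-subtree inorder and right-subtree inorder, then recurse.
Recursive splits:
  root=1; inorder splits into left=[], right=[6, 18, 27]
  root=27; inorder splits into left=[6, 18], right=[]
  root=6; inorder splits into left=[], right=[18]
  root=18; inorder splits into left=[], right=[]
Reconstructed level-order: [1, 27, 6, 18]


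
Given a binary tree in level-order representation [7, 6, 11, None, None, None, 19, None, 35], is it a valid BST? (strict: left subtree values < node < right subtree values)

Level-order array: [7, 6, 11, None, None, None, 19, None, 35]
Validate using subtree bounds (lo, hi): at each node, require lo < value < hi,
then recurse left with hi=value and right with lo=value.
Preorder trace (stopping at first violation):
  at node 7 with bounds (-inf, +inf): OK
  at node 6 with bounds (-inf, 7): OK
  at node 11 with bounds (7, +inf): OK
  at node 19 with bounds (11, +inf): OK
  at node 35 with bounds (19, +inf): OK
No violation found at any node.
Result: Valid BST


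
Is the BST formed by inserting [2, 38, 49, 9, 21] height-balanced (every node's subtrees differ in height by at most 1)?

Tree (level-order array): [2, None, 38, 9, 49, None, 21]
Definition: a tree is height-balanced if, at every node, |h(left) - h(right)| <= 1 (empty subtree has height -1).
Bottom-up per-node check:
  node 21: h_left=-1, h_right=-1, diff=0 [OK], height=0
  node 9: h_left=-1, h_right=0, diff=1 [OK], height=1
  node 49: h_left=-1, h_right=-1, diff=0 [OK], height=0
  node 38: h_left=1, h_right=0, diff=1 [OK], height=2
  node 2: h_left=-1, h_right=2, diff=3 [FAIL (|-1-2|=3 > 1)], height=3
Node 2 violates the condition: |-1 - 2| = 3 > 1.
Result: Not balanced


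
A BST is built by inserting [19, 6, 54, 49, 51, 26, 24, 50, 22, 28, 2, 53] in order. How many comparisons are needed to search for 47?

Search path for 47: 19 -> 54 -> 49 -> 26 -> 28
Found: False
Comparisons: 5


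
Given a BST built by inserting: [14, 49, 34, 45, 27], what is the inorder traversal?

Tree insertion order: [14, 49, 34, 45, 27]
Tree (level-order array): [14, None, 49, 34, None, 27, 45]
Inorder traversal: [14, 27, 34, 45, 49]


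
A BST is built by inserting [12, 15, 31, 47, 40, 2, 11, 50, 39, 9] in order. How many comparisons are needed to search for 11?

Search path for 11: 12 -> 2 -> 11
Found: True
Comparisons: 3


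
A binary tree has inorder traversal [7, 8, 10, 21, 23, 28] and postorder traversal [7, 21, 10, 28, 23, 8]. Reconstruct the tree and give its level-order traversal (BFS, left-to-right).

Inorder:   [7, 8, 10, 21, 23, 28]
Postorder: [7, 21, 10, 28, 23, 8]
Algorithm: postorder visits root last, so walk postorder right-to-left;
each value is the root of the current inorder slice — split it at that
value, recurse on the right subtree first, then the left.
Recursive splits:
  root=8; inorder splits into left=[7], right=[10, 21, 23, 28]
  root=23; inorder splits into left=[10, 21], right=[28]
  root=28; inorder splits into left=[], right=[]
  root=10; inorder splits into left=[], right=[21]
  root=21; inorder splits into left=[], right=[]
  root=7; inorder splits into left=[], right=[]
Reconstructed level-order: [8, 7, 23, 10, 28, 21]


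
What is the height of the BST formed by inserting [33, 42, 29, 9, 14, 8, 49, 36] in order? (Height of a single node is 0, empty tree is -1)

Insertion order: [33, 42, 29, 9, 14, 8, 49, 36]
Tree (level-order array): [33, 29, 42, 9, None, 36, 49, 8, 14]
Compute height bottom-up (empty subtree = -1):
  height(8) = 1 + max(-1, -1) = 0
  height(14) = 1 + max(-1, -1) = 0
  height(9) = 1 + max(0, 0) = 1
  height(29) = 1 + max(1, -1) = 2
  height(36) = 1 + max(-1, -1) = 0
  height(49) = 1 + max(-1, -1) = 0
  height(42) = 1 + max(0, 0) = 1
  height(33) = 1 + max(2, 1) = 3
Height = 3


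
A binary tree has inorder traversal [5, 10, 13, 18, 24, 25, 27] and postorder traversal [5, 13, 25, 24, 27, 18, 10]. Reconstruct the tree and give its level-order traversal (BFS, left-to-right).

Inorder:   [5, 10, 13, 18, 24, 25, 27]
Postorder: [5, 13, 25, 24, 27, 18, 10]
Algorithm: postorder visits root last, so walk postorder right-to-left;
each value is the root of the current inorder slice — split it at that
value, recurse on the right subtree first, then the left.
Recursive splits:
  root=10; inorder splits into left=[5], right=[13, 18, 24, 25, 27]
  root=18; inorder splits into left=[13], right=[24, 25, 27]
  root=27; inorder splits into left=[24, 25], right=[]
  root=24; inorder splits into left=[], right=[25]
  root=25; inorder splits into left=[], right=[]
  root=13; inorder splits into left=[], right=[]
  root=5; inorder splits into left=[], right=[]
Reconstructed level-order: [10, 5, 18, 13, 27, 24, 25]


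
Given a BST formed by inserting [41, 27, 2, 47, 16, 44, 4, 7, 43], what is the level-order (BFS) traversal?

Tree insertion order: [41, 27, 2, 47, 16, 44, 4, 7, 43]
Tree (level-order array): [41, 27, 47, 2, None, 44, None, None, 16, 43, None, 4, None, None, None, None, 7]
BFS from the root, enqueuing left then right child of each popped node:
  queue [41] -> pop 41, enqueue [27, 47], visited so far: [41]
  queue [27, 47] -> pop 27, enqueue [2], visited so far: [41, 27]
  queue [47, 2] -> pop 47, enqueue [44], visited so far: [41, 27, 47]
  queue [2, 44] -> pop 2, enqueue [16], visited so far: [41, 27, 47, 2]
  queue [44, 16] -> pop 44, enqueue [43], visited so far: [41, 27, 47, 2, 44]
  queue [16, 43] -> pop 16, enqueue [4], visited so far: [41, 27, 47, 2, 44, 16]
  queue [43, 4] -> pop 43, enqueue [none], visited so far: [41, 27, 47, 2, 44, 16, 43]
  queue [4] -> pop 4, enqueue [7], visited so far: [41, 27, 47, 2, 44, 16, 43, 4]
  queue [7] -> pop 7, enqueue [none], visited so far: [41, 27, 47, 2, 44, 16, 43, 4, 7]
Result: [41, 27, 47, 2, 44, 16, 43, 4, 7]


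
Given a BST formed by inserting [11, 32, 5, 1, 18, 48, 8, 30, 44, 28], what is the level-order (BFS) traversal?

Tree insertion order: [11, 32, 5, 1, 18, 48, 8, 30, 44, 28]
Tree (level-order array): [11, 5, 32, 1, 8, 18, 48, None, None, None, None, None, 30, 44, None, 28]
BFS from the root, enqueuing left then right child of each popped node:
  queue [11] -> pop 11, enqueue [5, 32], visited so far: [11]
  queue [5, 32] -> pop 5, enqueue [1, 8], visited so far: [11, 5]
  queue [32, 1, 8] -> pop 32, enqueue [18, 48], visited so far: [11, 5, 32]
  queue [1, 8, 18, 48] -> pop 1, enqueue [none], visited so far: [11, 5, 32, 1]
  queue [8, 18, 48] -> pop 8, enqueue [none], visited so far: [11, 5, 32, 1, 8]
  queue [18, 48] -> pop 18, enqueue [30], visited so far: [11, 5, 32, 1, 8, 18]
  queue [48, 30] -> pop 48, enqueue [44], visited so far: [11, 5, 32, 1, 8, 18, 48]
  queue [30, 44] -> pop 30, enqueue [28], visited so far: [11, 5, 32, 1, 8, 18, 48, 30]
  queue [44, 28] -> pop 44, enqueue [none], visited so far: [11, 5, 32, 1, 8, 18, 48, 30, 44]
  queue [28] -> pop 28, enqueue [none], visited so far: [11, 5, 32, 1, 8, 18, 48, 30, 44, 28]
Result: [11, 5, 32, 1, 8, 18, 48, 30, 44, 28]


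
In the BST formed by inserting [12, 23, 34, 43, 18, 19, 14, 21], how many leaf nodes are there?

Tree built from: [12, 23, 34, 43, 18, 19, 14, 21]
Tree (level-order array): [12, None, 23, 18, 34, 14, 19, None, 43, None, None, None, 21]
Rule: A leaf has 0 children.
Per-node child counts:
  node 12: 1 child(ren)
  node 23: 2 child(ren)
  node 18: 2 child(ren)
  node 14: 0 child(ren)
  node 19: 1 child(ren)
  node 21: 0 child(ren)
  node 34: 1 child(ren)
  node 43: 0 child(ren)
Matching nodes: [14, 21, 43]
Count of leaf nodes: 3


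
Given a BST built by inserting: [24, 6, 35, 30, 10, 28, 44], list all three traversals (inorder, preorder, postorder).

Tree insertion order: [24, 6, 35, 30, 10, 28, 44]
Tree (level-order array): [24, 6, 35, None, 10, 30, 44, None, None, 28]
Inorder (L, root, R): [6, 10, 24, 28, 30, 35, 44]
Preorder (root, L, R): [24, 6, 10, 35, 30, 28, 44]
Postorder (L, R, root): [10, 6, 28, 30, 44, 35, 24]


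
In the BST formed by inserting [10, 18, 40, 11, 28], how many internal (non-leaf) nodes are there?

Tree built from: [10, 18, 40, 11, 28]
Tree (level-order array): [10, None, 18, 11, 40, None, None, 28]
Rule: An internal node has at least one child.
Per-node child counts:
  node 10: 1 child(ren)
  node 18: 2 child(ren)
  node 11: 0 child(ren)
  node 40: 1 child(ren)
  node 28: 0 child(ren)
Matching nodes: [10, 18, 40]
Count of internal (non-leaf) nodes: 3


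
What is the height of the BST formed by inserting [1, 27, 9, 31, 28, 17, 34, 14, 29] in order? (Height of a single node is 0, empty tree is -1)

Insertion order: [1, 27, 9, 31, 28, 17, 34, 14, 29]
Tree (level-order array): [1, None, 27, 9, 31, None, 17, 28, 34, 14, None, None, 29]
Compute height bottom-up (empty subtree = -1):
  height(14) = 1 + max(-1, -1) = 0
  height(17) = 1 + max(0, -1) = 1
  height(9) = 1 + max(-1, 1) = 2
  height(29) = 1 + max(-1, -1) = 0
  height(28) = 1 + max(-1, 0) = 1
  height(34) = 1 + max(-1, -1) = 0
  height(31) = 1 + max(1, 0) = 2
  height(27) = 1 + max(2, 2) = 3
  height(1) = 1 + max(-1, 3) = 4
Height = 4


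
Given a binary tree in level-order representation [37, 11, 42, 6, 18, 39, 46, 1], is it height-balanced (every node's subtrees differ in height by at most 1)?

Tree (level-order array): [37, 11, 42, 6, 18, 39, 46, 1]
Definition: a tree is height-balanced if, at every node, |h(left) - h(right)| <= 1 (empty subtree has height -1).
Bottom-up per-node check:
  node 1: h_left=-1, h_right=-1, diff=0 [OK], height=0
  node 6: h_left=0, h_right=-1, diff=1 [OK], height=1
  node 18: h_left=-1, h_right=-1, diff=0 [OK], height=0
  node 11: h_left=1, h_right=0, diff=1 [OK], height=2
  node 39: h_left=-1, h_right=-1, diff=0 [OK], height=0
  node 46: h_left=-1, h_right=-1, diff=0 [OK], height=0
  node 42: h_left=0, h_right=0, diff=0 [OK], height=1
  node 37: h_left=2, h_right=1, diff=1 [OK], height=3
All nodes satisfy the balance condition.
Result: Balanced


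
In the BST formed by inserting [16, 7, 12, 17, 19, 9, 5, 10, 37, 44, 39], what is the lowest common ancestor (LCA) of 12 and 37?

Tree insertion order: [16, 7, 12, 17, 19, 9, 5, 10, 37, 44, 39]
Tree (level-order array): [16, 7, 17, 5, 12, None, 19, None, None, 9, None, None, 37, None, 10, None, 44, None, None, 39]
In a BST, the LCA of p=12, q=37 is the first node v on the
root-to-leaf path with p <= v <= q (go left if both < v, right if both > v).
Walk from root:
  at 16: 12 <= 16 <= 37, this is the LCA
LCA = 16


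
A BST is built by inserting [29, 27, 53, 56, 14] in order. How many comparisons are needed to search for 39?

Search path for 39: 29 -> 53
Found: False
Comparisons: 2


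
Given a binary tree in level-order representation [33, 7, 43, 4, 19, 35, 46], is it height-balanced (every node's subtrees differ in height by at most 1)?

Tree (level-order array): [33, 7, 43, 4, 19, 35, 46]
Definition: a tree is height-balanced if, at every node, |h(left) - h(right)| <= 1 (empty subtree has height -1).
Bottom-up per-node check:
  node 4: h_left=-1, h_right=-1, diff=0 [OK], height=0
  node 19: h_left=-1, h_right=-1, diff=0 [OK], height=0
  node 7: h_left=0, h_right=0, diff=0 [OK], height=1
  node 35: h_left=-1, h_right=-1, diff=0 [OK], height=0
  node 46: h_left=-1, h_right=-1, diff=0 [OK], height=0
  node 43: h_left=0, h_right=0, diff=0 [OK], height=1
  node 33: h_left=1, h_right=1, diff=0 [OK], height=2
All nodes satisfy the balance condition.
Result: Balanced


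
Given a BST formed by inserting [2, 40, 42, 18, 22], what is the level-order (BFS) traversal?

Tree insertion order: [2, 40, 42, 18, 22]
Tree (level-order array): [2, None, 40, 18, 42, None, 22]
BFS from the root, enqueuing left then right child of each popped node:
  queue [2] -> pop 2, enqueue [40], visited so far: [2]
  queue [40] -> pop 40, enqueue [18, 42], visited so far: [2, 40]
  queue [18, 42] -> pop 18, enqueue [22], visited so far: [2, 40, 18]
  queue [42, 22] -> pop 42, enqueue [none], visited so far: [2, 40, 18, 42]
  queue [22] -> pop 22, enqueue [none], visited so far: [2, 40, 18, 42, 22]
Result: [2, 40, 18, 42, 22]


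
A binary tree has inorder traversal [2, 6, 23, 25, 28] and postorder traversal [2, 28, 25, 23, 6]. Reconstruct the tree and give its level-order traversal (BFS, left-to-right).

Inorder:   [2, 6, 23, 25, 28]
Postorder: [2, 28, 25, 23, 6]
Algorithm: postorder visits root last, so walk postorder right-to-left;
each value is the root of the current inorder slice — split it at that
value, recurse on the right subtree first, then the left.
Recursive splits:
  root=6; inorder splits into left=[2], right=[23, 25, 28]
  root=23; inorder splits into left=[], right=[25, 28]
  root=25; inorder splits into left=[], right=[28]
  root=28; inorder splits into left=[], right=[]
  root=2; inorder splits into left=[], right=[]
Reconstructed level-order: [6, 2, 23, 25, 28]


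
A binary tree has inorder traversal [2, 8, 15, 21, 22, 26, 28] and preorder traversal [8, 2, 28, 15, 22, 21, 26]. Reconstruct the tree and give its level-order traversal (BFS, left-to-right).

Inorder:  [2, 8, 15, 21, 22, 26, 28]
Preorder: [8, 2, 28, 15, 22, 21, 26]
Algorithm: preorder visits root first, so consume preorder in order;
for each root, split the current inorder slice at that value into
left-subtree inorder and right-subtree inorder, then recurse.
Recursive splits:
  root=8; inorder splits into left=[2], right=[15, 21, 22, 26, 28]
  root=2; inorder splits into left=[], right=[]
  root=28; inorder splits into left=[15, 21, 22, 26], right=[]
  root=15; inorder splits into left=[], right=[21, 22, 26]
  root=22; inorder splits into left=[21], right=[26]
  root=21; inorder splits into left=[], right=[]
  root=26; inorder splits into left=[], right=[]
Reconstructed level-order: [8, 2, 28, 15, 22, 21, 26]


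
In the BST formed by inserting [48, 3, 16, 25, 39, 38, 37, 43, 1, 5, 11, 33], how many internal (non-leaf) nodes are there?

Tree built from: [48, 3, 16, 25, 39, 38, 37, 43, 1, 5, 11, 33]
Tree (level-order array): [48, 3, None, 1, 16, None, None, 5, 25, None, 11, None, 39, None, None, 38, 43, 37, None, None, None, 33]
Rule: An internal node has at least one child.
Per-node child counts:
  node 48: 1 child(ren)
  node 3: 2 child(ren)
  node 1: 0 child(ren)
  node 16: 2 child(ren)
  node 5: 1 child(ren)
  node 11: 0 child(ren)
  node 25: 1 child(ren)
  node 39: 2 child(ren)
  node 38: 1 child(ren)
  node 37: 1 child(ren)
  node 33: 0 child(ren)
  node 43: 0 child(ren)
Matching nodes: [48, 3, 16, 5, 25, 39, 38, 37]
Count of internal (non-leaf) nodes: 8


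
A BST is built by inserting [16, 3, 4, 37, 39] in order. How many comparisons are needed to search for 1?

Search path for 1: 16 -> 3
Found: False
Comparisons: 2


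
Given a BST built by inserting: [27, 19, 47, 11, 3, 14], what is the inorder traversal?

Tree insertion order: [27, 19, 47, 11, 3, 14]
Tree (level-order array): [27, 19, 47, 11, None, None, None, 3, 14]
Inorder traversal: [3, 11, 14, 19, 27, 47]


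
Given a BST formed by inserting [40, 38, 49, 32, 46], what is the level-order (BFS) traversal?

Tree insertion order: [40, 38, 49, 32, 46]
Tree (level-order array): [40, 38, 49, 32, None, 46]
BFS from the root, enqueuing left then right child of each popped node:
  queue [40] -> pop 40, enqueue [38, 49], visited so far: [40]
  queue [38, 49] -> pop 38, enqueue [32], visited so far: [40, 38]
  queue [49, 32] -> pop 49, enqueue [46], visited so far: [40, 38, 49]
  queue [32, 46] -> pop 32, enqueue [none], visited so far: [40, 38, 49, 32]
  queue [46] -> pop 46, enqueue [none], visited so far: [40, 38, 49, 32, 46]
Result: [40, 38, 49, 32, 46]


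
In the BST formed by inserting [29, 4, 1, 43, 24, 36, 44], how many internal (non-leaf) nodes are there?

Tree built from: [29, 4, 1, 43, 24, 36, 44]
Tree (level-order array): [29, 4, 43, 1, 24, 36, 44]
Rule: An internal node has at least one child.
Per-node child counts:
  node 29: 2 child(ren)
  node 4: 2 child(ren)
  node 1: 0 child(ren)
  node 24: 0 child(ren)
  node 43: 2 child(ren)
  node 36: 0 child(ren)
  node 44: 0 child(ren)
Matching nodes: [29, 4, 43]
Count of internal (non-leaf) nodes: 3


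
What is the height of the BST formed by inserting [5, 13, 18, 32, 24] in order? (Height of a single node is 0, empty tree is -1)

Insertion order: [5, 13, 18, 32, 24]
Tree (level-order array): [5, None, 13, None, 18, None, 32, 24]
Compute height bottom-up (empty subtree = -1):
  height(24) = 1 + max(-1, -1) = 0
  height(32) = 1 + max(0, -1) = 1
  height(18) = 1 + max(-1, 1) = 2
  height(13) = 1 + max(-1, 2) = 3
  height(5) = 1 + max(-1, 3) = 4
Height = 4


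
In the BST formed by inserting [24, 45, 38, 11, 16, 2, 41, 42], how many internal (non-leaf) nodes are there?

Tree built from: [24, 45, 38, 11, 16, 2, 41, 42]
Tree (level-order array): [24, 11, 45, 2, 16, 38, None, None, None, None, None, None, 41, None, 42]
Rule: An internal node has at least one child.
Per-node child counts:
  node 24: 2 child(ren)
  node 11: 2 child(ren)
  node 2: 0 child(ren)
  node 16: 0 child(ren)
  node 45: 1 child(ren)
  node 38: 1 child(ren)
  node 41: 1 child(ren)
  node 42: 0 child(ren)
Matching nodes: [24, 11, 45, 38, 41]
Count of internal (non-leaf) nodes: 5


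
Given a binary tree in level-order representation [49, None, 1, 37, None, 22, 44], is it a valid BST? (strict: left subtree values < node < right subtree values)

Level-order array: [49, None, 1, 37, None, 22, 44]
Validate using subtree bounds (lo, hi): at each node, require lo < value < hi,
then recurse left with hi=value and right with lo=value.
Preorder trace (stopping at first violation):
  at node 49 with bounds (-inf, +inf): OK
  at node 1 with bounds (49, +inf): VIOLATION
Node 1 violates its bound: not (49 < 1 < +inf).
Result: Not a valid BST


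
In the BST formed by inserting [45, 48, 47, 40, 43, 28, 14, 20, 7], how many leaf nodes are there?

Tree built from: [45, 48, 47, 40, 43, 28, 14, 20, 7]
Tree (level-order array): [45, 40, 48, 28, 43, 47, None, 14, None, None, None, None, None, 7, 20]
Rule: A leaf has 0 children.
Per-node child counts:
  node 45: 2 child(ren)
  node 40: 2 child(ren)
  node 28: 1 child(ren)
  node 14: 2 child(ren)
  node 7: 0 child(ren)
  node 20: 0 child(ren)
  node 43: 0 child(ren)
  node 48: 1 child(ren)
  node 47: 0 child(ren)
Matching nodes: [7, 20, 43, 47]
Count of leaf nodes: 4


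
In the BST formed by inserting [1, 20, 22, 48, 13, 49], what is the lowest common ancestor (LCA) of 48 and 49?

Tree insertion order: [1, 20, 22, 48, 13, 49]
Tree (level-order array): [1, None, 20, 13, 22, None, None, None, 48, None, 49]
In a BST, the LCA of p=48, q=49 is the first node v on the
root-to-leaf path with p <= v <= q (go left if both < v, right if both > v).
Walk from root:
  at 1: both 48 and 49 > 1, go right
  at 20: both 48 and 49 > 20, go right
  at 22: both 48 and 49 > 22, go right
  at 48: 48 <= 48 <= 49, this is the LCA
LCA = 48


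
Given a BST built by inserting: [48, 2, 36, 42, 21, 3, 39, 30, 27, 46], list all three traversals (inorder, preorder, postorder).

Tree insertion order: [48, 2, 36, 42, 21, 3, 39, 30, 27, 46]
Tree (level-order array): [48, 2, None, None, 36, 21, 42, 3, 30, 39, 46, None, None, 27]
Inorder (L, root, R): [2, 3, 21, 27, 30, 36, 39, 42, 46, 48]
Preorder (root, L, R): [48, 2, 36, 21, 3, 30, 27, 42, 39, 46]
Postorder (L, R, root): [3, 27, 30, 21, 39, 46, 42, 36, 2, 48]


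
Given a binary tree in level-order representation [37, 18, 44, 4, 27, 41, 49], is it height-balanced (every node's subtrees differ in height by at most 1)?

Tree (level-order array): [37, 18, 44, 4, 27, 41, 49]
Definition: a tree is height-balanced if, at every node, |h(left) - h(right)| <= 1 (empty subtree has height -1).
Bottom-up per-node check:
  node 4: h_left=-1, h_right=-1, diff=0 [OK], height=0
  node 27: h_left=-1, h_right=-1, diff=0 [OK], height=0
  node 18: h_left=0, h_right=0, diff=0 [OK], height=1
  node 41: h_left=-1, h_right=-1, diff=0 [OK], height=0
  node 49: h_left=-1, h_right=-1, diff=0 [OK], height=0
  node 44: h_left=0, h_right=0, diff=0 [OK], height=1
  node 37: h_left=1, h_right=1, diff=0 [OK], height=2
All nodes satisfy the balance condition.
Result: Balanced


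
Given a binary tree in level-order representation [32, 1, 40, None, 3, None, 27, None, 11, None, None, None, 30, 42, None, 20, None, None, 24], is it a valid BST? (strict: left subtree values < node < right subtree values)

Level-order array: [32, 1, 40, None, 3, None, 27, None, 11, None, None, None, 30, 42, None, 20, None, None, 24]
Validate using subtree bounds (lo, hi): at each node, require lo < value < hi,
then recurse left with hi=value and right with lo=value.
Preorder trace (stopping at first violation):
  at node 32 with bounds (-inf, +inf): OK
  at node 1 with bounds (-inf, 32): OK
  at node 3 with bounds (1, 32): OK
  at node 11 with bounds (3, 32): OK
  at node 30 with bounds (11, 32): OK
  at node 42 with bounds (11, 30): VIOLATION
Node 42 violates its bound: not (11 < 42 < 30).
Result: Not a valid BST


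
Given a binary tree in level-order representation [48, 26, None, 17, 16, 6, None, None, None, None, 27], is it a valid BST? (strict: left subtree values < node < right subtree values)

Level-order array: [48, 26, None, 17, 16, 6, None, None, None, None, 27]
Validate using subtree bounds (lo, hi): at each node, require lo < value < hi,
then recurse left with hi=value and right with lo=value.
Preorder trace (stopping at first violation):
  at node 48 with bounds (-inf, +inf): OK
  at node 26 with bounds (-inf, 48): OK
  at node 17 with bounds (-inf, 26): OK
  at node 6 with bounds (-inf, 17): OK
  at node 27 with bounds (6, 17): VIOLATION
Node 27 violates its bound: not (6 < 27 < 17).
Result: Not a valid BST


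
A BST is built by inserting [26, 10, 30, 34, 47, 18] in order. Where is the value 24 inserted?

Starting tree (level order): [26, 10, 30, None, 18, None, 34, None, None, None, 47]
Insertion path: 26 -> 10 -> 18
Result: insert 24 as right child of 18
Final tree (level order): [26, 10, 30, None, 18, None, 34, None, 24, None, 47]


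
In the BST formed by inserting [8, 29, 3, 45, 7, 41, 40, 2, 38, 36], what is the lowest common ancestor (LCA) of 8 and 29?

Tree insertion order: [8, 29, 3, 45, 7, 41, 40, 2, 38, 36]
Tree (level-order array): [8, 3, 29, 2, 7, None, 45, None, None, None, None, 41, None, 40, None, 38, None, 36]
In a BST, the LCA of p=8, q=29 is the first node v on the
root-to-leaf path with p <= v <= q (go left if both < v, right if both > v).
Walk from root:
  at 8: 8 <= 8 <= 29, this is the LCA
LCA = 8


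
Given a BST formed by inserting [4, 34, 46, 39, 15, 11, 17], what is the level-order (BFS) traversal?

Tree insertion order: [4, 34, 46, 39, 15, 11, 17]
Tree (level-order array): [4, None, 34, 15, 46, 11, 17, 39]
BFS from the root, enqueuing left then right child of each popped node:
  queue [4] -> pop 4, enqueue [34], visited so far: [4]
  queue [34] -> pop 34, enqueue [15, 46], visited so far: [4, 34]
  queue [15, 46] -> pop 15, enqueue [11, 17], visited so far: [4, 34, 15]
  queue [46, 11, 17] -> pop 46, enqueue [39], visited so far: [4, 34, 15, 46]
  queue [11, 17, 39] -> pop 11, enqueue [none], visited so far: [4, 34, 15, 46, 11]
  queue [17, 39] -> pop 17, enqueue [none], visited so far: [4, 34, 15, 46, 11, 17]
  queue [39] -> pop 39, enqueue [none], visited so far: [4, 34, 15, 46, 11, 17, 39]
Result: [4, 34, 15, 46, 11, 17, 39]


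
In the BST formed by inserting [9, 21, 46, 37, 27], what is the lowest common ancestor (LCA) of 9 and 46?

Tree insertion order: [9, 21, 46, 37, 27]
Tree (level-order array): [9, None, 21, None, 46, 37, None, 27]
In a BST, the LCA of p=9, q=46 is the first node v on the
root-to-leaf path with p <= v <= q (go left if both < v, right if both > v).
Walk from root:
  at 9: 9 <= 9 <= 46, this is the LCA
LCA = 9


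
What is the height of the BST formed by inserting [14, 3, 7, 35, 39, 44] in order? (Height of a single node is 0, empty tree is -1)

Insertion order: [14, 3, 7, 35, 39, 44]
Tree (level-order array): [14, 3, 35, None, 7, None, 39, None, None, None, 44]
Compute height bottom-up (empty subtree = -1):
  height(7) = 1 + max(-1, -1) = 0
  height(3) = 1 + max(-1, 0) = 1
  height(44) = 1 + max(-1, -1) = 0
  height(39) = 1 + max(-1, 0) = 1
  height(35) = 1 + max(-1, 1) = 2
  height(14) = 1 + max(1, 2) = 3
Height = 3


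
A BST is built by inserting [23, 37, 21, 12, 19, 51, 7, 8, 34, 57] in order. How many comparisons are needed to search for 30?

Search path for 30: 23 -> 37 -> 34
Found: False
Comparisons: 3


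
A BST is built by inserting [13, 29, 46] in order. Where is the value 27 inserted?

Starting tree (level order): [13, None, 29, None, 46]
Insertion path: 13 -> 29
Result: insert 27 as left child of 29
Final tree (level order): [13, None, 29, 27, 46]


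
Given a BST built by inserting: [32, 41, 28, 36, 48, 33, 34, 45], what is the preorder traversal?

Tree insertion order: [32, 41, 28, 36, 48, 33, 34, 45]
Tree (level-order array): [32, 28, 41, None, None, 36, 48, 33, None, 45, None, None, 34]
Preorder traversal: [32, 28, 41, 36, 33, 34, 48, 45]


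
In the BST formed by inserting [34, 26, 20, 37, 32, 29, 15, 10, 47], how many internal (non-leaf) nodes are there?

Tree built from: [34, 26, 20, 37, 32, 29, 15, 10, 47]
Tree (level-order array): [34, 26, 37, 20, 32, None, 47, 15, None, 29, None, None, None, 10]
Rule: An internal node has at least one child.
Per-node child counts:
  node 34: 2 child(ren)
  node 26: 2 child(ren)
  node 20: 1 child(ren)
  node 15: 1 child(ren)
  node 10: 0 child(ren)
  node 32: 1 child(ren)
  node 29: 0 child(ren)
  node 37: 1 child(ren)
  node 47: 0 child(ren)
Matching nodes: [34, 26, 20, 15, 32, 37]
Count of internal (non-leaf) nodes: 6


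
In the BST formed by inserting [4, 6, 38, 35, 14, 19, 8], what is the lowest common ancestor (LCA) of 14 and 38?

Tree insertion order: [4, 6, 38, 35, 14, 19, 8]
Tree (level-order array): [4, None, 6, None, 38, 35, None, 14, None, 8, 19]
In a BST, the LCA of p=14, q=38 is the first node v on the
root-to-leaf path with p <= v <= q (go left if both < v, right if both > v).
Walk from root:
  at 4: both 14 and 38 > 4, go right
  at 6: both 14 and 38 > 6, go right
  at 38: 14 <= 38 <= 38, this is the LCA
LCA = 38


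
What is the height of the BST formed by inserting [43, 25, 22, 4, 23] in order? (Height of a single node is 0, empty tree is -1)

Insertion order: [43, 25, 22, 4, 23]
Tree (level-order array): [43, 25, None, 22, None, 4, 23]
Compute height bottom-up (empty subtree = -1):
  height(4) = 1 + max(-1, -1) = 0
  height(23) = 1 + max(-1, -1) = 0
  height(22) = 1 + max(0, 0) = 1
  height(25) = 1 + max(1, -1) = 2
  height(43) = 1 + max(2, -1) = 3
Height = 3


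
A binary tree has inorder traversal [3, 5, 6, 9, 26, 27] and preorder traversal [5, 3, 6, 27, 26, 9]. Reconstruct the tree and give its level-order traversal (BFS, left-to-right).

Inorder:  [3, 5, 6, 9, 26, 27]
Preorder: [5, 3, 6, 27, 26, 9]
Algorithm: preorder visits root first, so consume preorder in order;
for each root, split the current inorder slice at that value into
left-subtree inorder and right-subtree inorder, then recurse.
Recursive splits:
  root=5; inorder splits into left=[3], right=[6, 9, 26, 27]
  root=3; inorder splits into left=[], right=[]
  root=6; inorder splits into left=[], right=[9, 26, 27]
  root=27; inorder splits into left=[9, 26], right=[]
  root=26; inorder splits into left=[9], right=[]
  root=9; inorder splits into left=[], right=[]
Reconstructed level-order: [5, 3, 6, 27, 26, 9]


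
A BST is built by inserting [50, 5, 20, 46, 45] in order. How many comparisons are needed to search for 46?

Search path for 46: 50 -> 5 -> 20 -> 46
Found: True
Comparisons: 4


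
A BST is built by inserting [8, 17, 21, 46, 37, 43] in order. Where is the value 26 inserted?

Starting tree (level order): [8, None, 17, None, 21, None, 46, 37, None, None, 43]
Insertion path: 8 -> 17 -> 21 -> 46 -> 37
Result: insert 26 as left child of 37
Final tree (level order): [8, None, 17, None, 21, None, 46, 37, None, 26, 43]


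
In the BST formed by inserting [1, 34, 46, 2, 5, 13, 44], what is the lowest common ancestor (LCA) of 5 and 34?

Tree insertion order: [1, 34, 46, 2, 5, 13, 44]
Tree (level-order array): [1, None, 34, 2, 46, None, 5, 44, None, None, 13]
In a BST, the LCA of p=5, q=34 is the first node v on the
root-to-leaf path with p <= v <= q (go left if both < v, right if both > v).
Walk from root:
  at 1: both 5 and 34 > 1, go right
  at 34: 5 <= 34 <= 34, this is the LCA
LCA = 34


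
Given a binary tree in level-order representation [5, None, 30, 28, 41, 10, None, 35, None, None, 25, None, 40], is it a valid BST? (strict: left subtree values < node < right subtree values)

Level-order array: [5, None, 30, 28, 41, 10, None, 35, None, None, 25, None, 40]
Validate using subtree bounds (lo, hi): at each node, require lo < value < hi,
then recurse left with hi=value and right with lo=value.
Preorder trace (stopping at first violation):
  at node 5 with bounds (-inf, +inf): OK
  at node 30 with bounds (5, +inf): OK
  at node 28 with bounds (5, 30): OK
  at node 10 with bounds (5, 28): OK
  at node 25 with bounds (10, 28): OK
  at node 41 with bounds (30, +inf): OK
  at node 35 with bounds (30, 41): OK
  at node 40 with bounds (35, 41): OK
No violation found at any node.
Result: Valid BST


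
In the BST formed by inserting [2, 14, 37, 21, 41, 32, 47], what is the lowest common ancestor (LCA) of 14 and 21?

Tree insertion order: [2, 14, 37, 21, 41, 32, 47]
Tree (level-order array): [2, None, 14, None, 37, 21, 41, None, 32, None, 47]
In a BST, the LCA of p=14, q=21 is the first node v on the
root-to-leaf path with p <= v <= q (go left if both < v, right if both > v).
Walk from root:
  at 2: both 14 and 21 > 2, go right
  at 14: 14 <= 14 <= 21, this is the LCA
LCA = 14


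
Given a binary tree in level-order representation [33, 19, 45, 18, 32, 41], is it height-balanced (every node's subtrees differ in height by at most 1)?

Tree (level-order array): [33, 19, 45, 18, 32, 41]
Definition: a tree is height-balanced if, at every node, |h(left) - h(right)| <= 1 (empty subtree has height -1).
Bottom-up per-node check:
  node 18: h_left=-1, h_right=-1, diff=0 [OK], height=0
  node 32: h_left=-1, h_right=-1, diff=0 [OK], height=0
  node 19: h_left=0, h_right=0, diff=0 [OK], height=1
  node 41: h_left=-1, h_right=-1, diff=0 [OK], height=0
  node 45: h_left=0, h_right=-1, diff=1 [OK], height=1
  node 33: h_left=1, h_right=1, diff=0 [OK], height=2
All nodes satisfy the balance condition.
Result: Balanced


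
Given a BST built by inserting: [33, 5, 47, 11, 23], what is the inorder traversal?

Tree insertion order: [33, 5, 47, 11, 23]
Tree (level-order array): [33, 5, 47, None, 11, None, None, None, 23]
Inorder traversal: [5, 11, 23, 33, 47]


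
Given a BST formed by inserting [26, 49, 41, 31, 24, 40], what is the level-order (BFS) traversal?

Tree insertion order: [26, 49, 41, 31, 24, 40]
Tree (level-order array): [26, 24, 49, None, None, 41, None, 31, None, None, 40]
BFS from the root, enqueuing left then right child of each popped node:
  queue [26] -> pop 26, enqueue [24, 49], visited so far: [26]
  queue [24, 49] -> pop 24, enqueue [none], visited so far: [26, 24]
  queue [49] -> pop 49, enqueue [41], visited so far: [26, 24, 49]
  queue [41] -> pop 41, enqueue [31], visited so far: [26, 24, 49, 41]
  queue [31] -> pop 31, enqueue [40], visited so far: [26, 24, 49, 41, 31]
  queue [40] -> pop 40, enqueue [none], visited so far: [26, 24, 49, 41, 31, 40]
Result: [26, 24, 49, 41, 31, 40]


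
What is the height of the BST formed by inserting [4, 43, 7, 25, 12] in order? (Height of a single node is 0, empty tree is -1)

Insertion order: [4, 43, 7, 25, 12]
Tree (level-order array): [4, None, 43, 7, None, None, 25, 12]
Compute height bottom-up (empty subtree = -1):
  height(12) = 1 + max(-1, -1) = 0
  height(25) = 1 + max(0, -1) = 1
  height(7) = 1 + max(-1, 1) = 2
  height(43) = 1 + max(2, -1) = 3
  height(4) = 1 + max(-1, 3) = 4
Height = 4


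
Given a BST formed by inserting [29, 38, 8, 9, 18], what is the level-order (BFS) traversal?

Tree insertion order: [29, 38, 8, 9, 18]
Tree (level-order array): [29, 8, 38, None, 9, None, None, None, 18]
BFS from the root, enqueuing left then right child of each popped node:
  queue [29] -> pop 29, enqueue [8, 38], visited so far: [29]
  queue [8, 38] -> pop 8, enqueue [9], visited so far: [29, 8]
  queue [38, 9] -> pop 38, enqueue [none], visited so far: [29, 8, 38]
  queue [9] -> pop 9, enqueue [18], visited so far: [29, 8, 38, 9]
  queue [18] -> pop 18, enqueue [none], visited so far: [29, 8, 38, 9, 18]
Result: [29, 8, 38, 9, 18]


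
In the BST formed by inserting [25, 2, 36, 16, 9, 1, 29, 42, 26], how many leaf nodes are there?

Tree built from: [25, 2, 36, 16, 9, 1, 29, 42, 26]
Tree (level-order array): [25, 2, 36, 1, 16, 29, 42, None, None, 9, None, 26]
Rule: A leaf has 0 children.
Per-node child counts:
  node 25: 2 child(ren)
  node 2: 2 child(ren)
  node 1: 0 child(ren)
  node 16: 1 child(ren)
  node 9: 0 child(ren)
  node 36: 2 child(ren)
  node 29: 1 child(ren)
  node 26: 0 child(ren)
  node 42: 0 child(ren)
Matching nodes: [1, 9, 26, 42]
Count of leaf nodes: 4


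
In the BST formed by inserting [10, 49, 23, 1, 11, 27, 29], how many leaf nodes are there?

Tree built from: [10, 49, 23, 1, 11, 27, 29]
Tree (level-order array): [10, 1, 49, None, None, 23, None, 11, 27, None, None, None, 29]
Rule: A leaf has 0 children.
Per-node child counts:
  node 10: 2 child(ren)
  node 1: 0 child(ren)
  node 49: 1 child(ren)
  node 23: 2 child(ren)
  node 11: 0 child(ren)
  node 27: 1 child(ren)
  node 29: 0 child(ren)
Matching nodes: [1, 11, 29]
Count of leaf nodes: 3


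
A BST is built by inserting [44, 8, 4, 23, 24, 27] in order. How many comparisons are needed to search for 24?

Search path for 24: 44 -> 8 -> 23 -> 24
Found: True
Comparisons: 4


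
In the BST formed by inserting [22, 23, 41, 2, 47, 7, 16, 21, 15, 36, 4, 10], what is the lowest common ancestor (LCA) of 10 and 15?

Tree insertion order: [22, 23, 41, 2, 47, 7, 16, 21, 15, 36, 4, 10]
Tree (level-order array): [22, 2, 23, None, 7, None, 41, 4, 16, 36, 47, None, None, 15, 21, None, None, None, None, 10]
In a BST, the LCA of p=10, q=15 is the first node v on the
root-to-leaf path with p <= v <= q (go left if both < v, right if both > v).
Walk from root:
  at 22: both 10 and 15 < 22, go left
  at 2: both 10 and 15 > 2, go right
  at 7: both 10 and 15 > 7, go right
  at 16: both 10 and 15 < 16, go left
  at 15: 10 <= 15 <= 15, this is the LCA
LCA = 15


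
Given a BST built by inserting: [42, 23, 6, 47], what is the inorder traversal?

Tree insertion order: [42, 23, 6, 47]
Tree (level-order array): [42, 23, 47, 6]
Inorder traversal: [6, 23, 42, 47]


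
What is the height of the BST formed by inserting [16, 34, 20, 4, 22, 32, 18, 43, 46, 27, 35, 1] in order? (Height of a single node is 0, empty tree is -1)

Insertion order: [16, 34, 20, 4, 22, 32, 18, 43, 46, 27, 35, 1]
Tree (level-order array): [16, 4, 34, 1, None, 20, 43, None, None, 18, 22, 35, 46, None, None, None, 32, None, None, None, None, 27]
Compute height bottom-up (empty subtree = -1):
  height(1) = 1 + max(-1, -1) = 0
  height(4) = 1 + max(0, -1) = 1
  height(18) = 1 + max(-1, -1) = 0
  height(27) = 1 + max(-1, -1) = 0
  height(32) = 1 + max(0, -1) = 1
  height(22) = 1 + max(-1, 1) = 2
  height(20) = 1 + max(0, 2) = 3
  height(35) = 1 + max(-1, -1) = 0
  height(46) = 1 + max(-1, -1) = 0
  height(43) = 1 + max(0, 0) = 1
  height(34) = 1 + max(3, 1) = 4
  height(16) = 1 + max(1, 4) = 5
Height = 5
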